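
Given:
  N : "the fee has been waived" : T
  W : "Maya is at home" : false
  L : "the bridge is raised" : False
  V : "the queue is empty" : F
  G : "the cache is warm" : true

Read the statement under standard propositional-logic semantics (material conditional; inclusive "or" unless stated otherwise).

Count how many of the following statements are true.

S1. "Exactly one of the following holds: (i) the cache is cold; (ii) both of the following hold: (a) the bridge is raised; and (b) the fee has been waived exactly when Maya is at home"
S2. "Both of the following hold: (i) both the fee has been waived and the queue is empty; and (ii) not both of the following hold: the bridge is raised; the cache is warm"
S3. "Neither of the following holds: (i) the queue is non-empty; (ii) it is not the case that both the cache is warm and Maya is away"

S1: Formalization: not G xor (L and (N iff W))

not G = not True = False
N iff W = True iff False = False
L and (N iff W) = False and False = False
not G xor (L and (N iff W)) = False xor False = False
Thus S1 is false.

S2: Parsed as (N and V) and (L nand G)

N and V = True and False = False
L nand G = False nand True = True
(N and V) and (L nand G) = False and True = False
Hence S2 is false.

S3: Parsed as not V nor (G nand not W)

not V = not False = True
not W = not False = True
G nand not W = True nand True = False
not V nor (G nand not W) = True nor False = False
So S3 is false.

Count: 0.

0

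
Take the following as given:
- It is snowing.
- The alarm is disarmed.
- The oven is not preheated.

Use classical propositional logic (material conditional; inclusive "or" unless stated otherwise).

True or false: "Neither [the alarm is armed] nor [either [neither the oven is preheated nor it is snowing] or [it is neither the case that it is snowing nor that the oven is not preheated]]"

Let Q = "the alarm is armed" (False), R = "the oven is preheated" (False), P = "it is snowing" (True).
Parsed as Q nor ((R nor P) or (P nor not R))

R nor P = False nor True = False
not R = not False = True
P nor not R = True nor True = False
(R nor P) or (P nor not R) = False or False = False
Q nor ((R nor P) or (P nor not R)) = False nor False = True

The statement is true.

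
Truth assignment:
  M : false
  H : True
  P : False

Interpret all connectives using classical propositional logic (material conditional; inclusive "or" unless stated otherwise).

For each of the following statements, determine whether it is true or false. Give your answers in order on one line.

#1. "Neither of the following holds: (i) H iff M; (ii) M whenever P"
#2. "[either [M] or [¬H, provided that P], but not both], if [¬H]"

#1 False / #2 True

#1: This is (H iff M) nor (P -> M).

H iff M = True iff False = False
P -> M = False -> False = True
(H iff M) nor (P -> M) = False nor True = False
So #1 is false.

#2: Formalization: not H -> (M xor (P -> not H))

not H = not True = False
not H = not True = False
P -> not H = False -> False = True
M xor (P -> not H) = False xor True = True
not H -> (M xor (P -> not H)) = False -> True = True
Thus #2 is true.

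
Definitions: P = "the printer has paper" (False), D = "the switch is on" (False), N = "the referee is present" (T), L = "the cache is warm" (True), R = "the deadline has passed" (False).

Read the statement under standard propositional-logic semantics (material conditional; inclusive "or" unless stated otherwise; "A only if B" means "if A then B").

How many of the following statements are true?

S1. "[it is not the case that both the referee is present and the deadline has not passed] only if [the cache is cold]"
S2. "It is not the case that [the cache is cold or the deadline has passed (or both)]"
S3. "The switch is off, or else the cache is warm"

S1: Formalization: (N nand not R) -> not L

not R = not False = True
N nand not R = True nand True = False
not L = not True = False
(N nand not R) -> not L = False -> False = True
Hence S1 is true.

S2: This is not (not L or R).

not L = not True = False
not L or R = False or False = False
not (not L or R) = not False = True
Hence S2 is true.

S3: Parsed as not D or L

not D = not False = True
not D or L = True or True = True
Hence S3 is true.

Count: 3.

3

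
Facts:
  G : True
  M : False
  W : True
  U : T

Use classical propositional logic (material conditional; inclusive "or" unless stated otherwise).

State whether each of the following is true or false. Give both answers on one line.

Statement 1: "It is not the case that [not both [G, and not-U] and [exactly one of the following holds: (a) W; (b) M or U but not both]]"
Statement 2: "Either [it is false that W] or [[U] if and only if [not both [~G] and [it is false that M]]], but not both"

Statement 1 False / Statement 2 True

Statement 1: Parsed as not ((G and not U) nand (W xor (M xor U)))

not U = not True = False
G and not U = True and False = False
M xor U = False xor True = True
W xor (M xor U) = True xor True = False
(G and not U) nand (W xor (M xor U)) = False nand False = True
not ((G and not U) nand (W xor (M xor U))) = not True = False
Hence Statement 1 is false.

Statement 2: Parsed as not W xor (U iff (not G nand not M))

not W = not True = False
not G = not True = False
not M = not False = True
not G nand not M = False nand True = True
U iff (not G nand not M) = True iff True = True
not W xor (U iff (not G nand not M)) = False xor True = True
So Statement 2 is true.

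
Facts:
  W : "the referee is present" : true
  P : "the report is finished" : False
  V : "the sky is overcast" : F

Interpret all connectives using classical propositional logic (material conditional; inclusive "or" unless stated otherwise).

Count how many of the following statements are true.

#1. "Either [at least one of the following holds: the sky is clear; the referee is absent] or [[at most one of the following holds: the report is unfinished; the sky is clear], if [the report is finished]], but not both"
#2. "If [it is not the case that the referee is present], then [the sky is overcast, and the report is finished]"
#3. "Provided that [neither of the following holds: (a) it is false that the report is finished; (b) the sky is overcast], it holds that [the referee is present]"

#1: Parsed as (¬V ∨ ¬W) ⊕ (P → (¬P ↑ ¬V))

¬V = ¬F = T
¬W = ¬T = F
¬V ∨ ¬W = T ∨ F = T
¬P = ¬F = T
¬V = ¬F = T
¬P ↑ ¬V = T ↑ T = F
P → (¬P ↑ ¬V) = F → F = T
(¬V ∨ ¬W) ⊕ (P → (¬P ↑ ¬V)) = T ⊕ T = F
Thus #1 is false.

#2: Formalization: ¬W → (V ∧ P)

¬W = ¬T = F
V ∧ P = F ∧ F = F
¬W → (V ∧ P) = F → F = T
So #2 is true.

#3: Formalization: (¬P ↓ V) → W

¬P = ¬F = T
¬P ↓ V = T ↓ F = F
(¬P ↓ V) → W = F → T = T
Hence #3 is true.

Count: 2.

2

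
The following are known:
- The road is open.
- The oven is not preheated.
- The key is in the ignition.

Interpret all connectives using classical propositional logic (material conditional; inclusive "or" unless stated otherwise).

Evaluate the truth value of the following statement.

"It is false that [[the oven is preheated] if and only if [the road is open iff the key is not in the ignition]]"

Let Q = "the oven is preheated" (False), P = "the road is closed" (False), R = "the key is in the ignition" (True).
Formalization: not (Q iff (not P iff not R))

not P = not False = True
not R = not True = False
not P iff not R = True iff False = False
Q iff (not P iff not R) = False iff False = True
not (Q iff (not P iff not R)) = not True = False

The statement is false.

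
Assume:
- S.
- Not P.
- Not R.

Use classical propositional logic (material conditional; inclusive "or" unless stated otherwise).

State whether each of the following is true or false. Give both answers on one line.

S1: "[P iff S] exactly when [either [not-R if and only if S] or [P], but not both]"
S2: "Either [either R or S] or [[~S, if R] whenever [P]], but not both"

S1: Formalization: (P ↔ S) ↔ ((¬R ↔ S) ⊕ P)

P ↔ S = F ↔ T = F
¬R = ¬F = T
¬R ↔ S = T ↔ T = T
(¬R ↔ S) ⊕ P = T ⊕ F = T
(P ↔ S) ↔ ((¬R ↔ S) ⊕ P) = F ↔ T = F
Thus S1 is false.

S2: Parsed as (R ∨ S) ⊕ (P → (R → ¬S))

R ∨ S = F ∨ T = T
¬S = ¬T = F
R → ¬S = F → F = T
P → (R → ¬S) = F → T = T
(R ∨ S) ⊕ (P → (R → ¬S)) = T ⊕ T = F
Hence S2 is false.

S1 False / S2 False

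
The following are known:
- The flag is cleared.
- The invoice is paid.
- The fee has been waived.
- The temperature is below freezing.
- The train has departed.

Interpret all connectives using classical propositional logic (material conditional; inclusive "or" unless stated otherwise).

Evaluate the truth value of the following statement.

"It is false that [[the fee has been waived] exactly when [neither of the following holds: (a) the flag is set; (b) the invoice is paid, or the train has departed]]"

true

Let G = "the fee has been waived" (True), R = "the flag is set" (False), K = "the invoice is paid" (True), N = "the train has departed" (True).
Formalization: not (G iff (R nor (K or N)))

K or N = True or True = True
R nor (K or N) = False nor True = False
G iff (R nor (K or N)) = True iff False = False
not (G iff (R nor (K or N))) = not False = True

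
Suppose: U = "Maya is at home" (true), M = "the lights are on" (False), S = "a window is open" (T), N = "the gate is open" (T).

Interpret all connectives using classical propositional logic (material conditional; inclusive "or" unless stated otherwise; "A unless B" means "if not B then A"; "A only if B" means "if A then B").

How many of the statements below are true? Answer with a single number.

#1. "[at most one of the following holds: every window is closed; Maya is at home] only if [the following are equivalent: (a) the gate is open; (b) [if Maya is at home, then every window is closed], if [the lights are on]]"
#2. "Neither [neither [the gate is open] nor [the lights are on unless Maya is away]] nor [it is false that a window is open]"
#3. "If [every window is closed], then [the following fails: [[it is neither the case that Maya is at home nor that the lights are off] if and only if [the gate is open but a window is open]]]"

3

#1: Formalization: (not S nand U) -> (N iff (M -> (U -> not S)))

not S = not True = False
not S nand U = False nand True = True
not S = not True = False
U -> not S = True -> False = False
M -> (U -> not S) = False -> False = True
N iff (M -> (U -> not S)) = True iff True = True
(not S nand U) -> (N iff (M -> (U -> not S))) = True -> True = True
Hence #1 is true.

#2: This is (N nor (M or not U)) nor not S.

not U = not True = False
M or not U = False or False = False
N nor (M or not U) = True nor False = False
not S = not True = False
(N nor (M or not U)) nor not S = False nor False = True
Hence #2 is true.

#3: Parsed as not S -> not ((U nor not M) iff (N and S))

not S = not True = False
not M = not False = True
U nor not M = True nor True = False
N and S = True and True = True
(U nor not M) iff (N and S) = False iff True = False
not ((U nor not M) iff (N and S)) = not False = True
not S -> not ((U nor not M) iff (N and S)) = False -> True = True
Hence #3 is true.

True statements: 3 (#1, #2, #3).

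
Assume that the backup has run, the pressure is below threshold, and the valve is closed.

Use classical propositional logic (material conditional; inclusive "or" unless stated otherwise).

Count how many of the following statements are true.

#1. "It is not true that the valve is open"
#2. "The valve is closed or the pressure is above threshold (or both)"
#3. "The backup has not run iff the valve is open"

Let R = "the valve is open" (False), G = "the pressure is above threshold" (False), U = "the backup has run" (True).

#1: In symbols: not R

not R = not False = True
Thus #1 is true.

#2: Parsed as not R or G

not R = not False = True
not R or G = True or False = True
So #2 is true.

#3: In symbols: not U iff R

not U = not True = False
not U iff R = False iff False = True
Hence #3 is true.

Count: 3.

3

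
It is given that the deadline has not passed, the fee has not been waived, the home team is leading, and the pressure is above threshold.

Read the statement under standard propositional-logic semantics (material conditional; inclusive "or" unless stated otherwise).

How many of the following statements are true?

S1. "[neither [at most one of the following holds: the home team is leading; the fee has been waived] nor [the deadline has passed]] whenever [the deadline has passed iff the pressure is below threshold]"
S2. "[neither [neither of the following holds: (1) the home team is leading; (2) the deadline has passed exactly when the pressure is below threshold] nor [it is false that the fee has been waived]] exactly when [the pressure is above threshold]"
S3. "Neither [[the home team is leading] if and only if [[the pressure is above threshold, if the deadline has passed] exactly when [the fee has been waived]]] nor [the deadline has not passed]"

0

Let P = "the deadline has passed" (F), S = "the pressure is above threshold" (T), R = "the home team is leading" (T), Q = "the fee has been waived" (F).

S1: Formalization: (P <-> ~S) -> ((R nand Q) nor P)

~S = ~T = F
P <-> ~S = F <-> F = T
R nand Q = T nand F = T
(R nand Q) nor P = T nor F = F
(P <-> ~S) -> ((R nand Q) nor P) = T -> F = F
So S1 is false.

S2: In symbols: ((R nor (P <-> ~S)) nor ~Q) <-> S

~S = ~T = F
P <-> ~S = F <-> F = T
R nor (P <-> ~S) = T nor T = F
~Q = ~F = T
(R nor (P <-> ~S)) nor ~Q = F nor T = F
((R nor (P <-> ~S)) nor ~Q) <-> S = F <-> T = F
Hence S2 is false.

S3: Parsed as (R <-> ((P -> S) <-> Q)) nor ~P

P -> S = F -> T = T
(P -> S) <-> Q = T <-> F = F
R <-> ((P -> S) <-> Q) = T <-> F = F
~P = ~F = T
(R <-> ((P -> S) <-> Q)) nor ~P = F nor T = F
Thus S3 is false.

0 of the 3 statements are true (none).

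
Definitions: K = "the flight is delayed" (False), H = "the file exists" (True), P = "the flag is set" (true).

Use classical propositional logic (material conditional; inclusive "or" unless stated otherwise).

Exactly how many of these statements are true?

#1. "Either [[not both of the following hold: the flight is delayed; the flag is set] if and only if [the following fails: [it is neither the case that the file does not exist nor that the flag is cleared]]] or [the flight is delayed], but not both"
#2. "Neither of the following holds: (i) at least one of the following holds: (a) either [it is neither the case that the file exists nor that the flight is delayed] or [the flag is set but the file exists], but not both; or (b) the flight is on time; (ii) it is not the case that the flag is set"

#1: Formalization: ((K nand P) iff not (not H nor not P)) xor K

K nand P = False nand True = True
not H = not True = False
not P = not True = False
not H nor not P = False nor False = True
not (not H nor not P) = not True = False
(K nand P) iff not (not H nor not P) = True iff False = False
((K nand P) iff not (not H nor not P)) xor K = False xor False = False
So #1 is false.

#2: Parsed as (((H nor K) xor (P and H)) or not K) nor not P

H nor K = True nor False = False
P and H = True and True = True
(H nor K) xor (P and H) = False xor True = True
not K = not False = True
((H nor K) xor (P and H)) or not K = True or True = True
not P = not True = False
(((H nor K) xor (P and H)) or not K) nor not P = True nor False = False
So #2 is false.

0 of the 2 statements are true (none).

0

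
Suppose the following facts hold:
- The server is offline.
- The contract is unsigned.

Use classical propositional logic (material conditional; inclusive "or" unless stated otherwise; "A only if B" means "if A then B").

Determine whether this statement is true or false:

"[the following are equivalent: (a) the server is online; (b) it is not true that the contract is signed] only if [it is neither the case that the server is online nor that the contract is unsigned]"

Let P = "the server is online" (False), Q = "the contract is signed" (False).
This is (P iff not Q) -> (P nor not Q).

not Q = not False = True
P iff not Q = False iff True = False
not Q = not False = True
P nor not Q = False nor True = False
(P iff not Q) -> (P nor not Q) = False -> False = True

true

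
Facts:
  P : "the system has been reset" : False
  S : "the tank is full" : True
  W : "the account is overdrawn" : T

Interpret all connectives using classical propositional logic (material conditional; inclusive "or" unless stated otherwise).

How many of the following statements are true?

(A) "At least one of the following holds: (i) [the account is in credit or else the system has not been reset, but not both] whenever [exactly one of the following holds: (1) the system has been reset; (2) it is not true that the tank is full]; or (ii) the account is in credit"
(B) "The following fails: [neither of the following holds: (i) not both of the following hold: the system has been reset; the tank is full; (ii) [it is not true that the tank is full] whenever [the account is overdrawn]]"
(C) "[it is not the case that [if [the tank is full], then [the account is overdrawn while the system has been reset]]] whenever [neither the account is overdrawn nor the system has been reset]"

(A): In symbols: ((P xor not S) -> (not W xor not P)) or not W

not S = not True = False
P xor not S = False xor False = False
not W = not True = False
not P = not False = True
not W xor not P = False xor True = True
(P xor not S) -> (not W xor not P) = False -> True = True
not W = not True = False
((P xor not S) -> (not W xor not P)) or not W = True or False = True
Thus (A) is true.

(B): This is not ((P nand S) nor (W -> not S)).

P nand S = False nand True = True
not S = not True = False
W -> not S = True -> False = False
(P nand S) nor (W -> not S) = True nor False = False
not ((P nand S) nor (W -> not S)) = not False = True
Thus (B) is true.

(C): Parsed as (W nor P) -> not (S -> (W and P))

W nor P = True nor False = False
W and P = True and False = False
S -> (W and P) = True -> False = False
not (S -> (W and P)) = not False = True
(W nor P) -> not (S -> (W and P)) = False -> True = True
Hence (C) is true.

3 of the 3 statements are true ((A), (B), (C)).

3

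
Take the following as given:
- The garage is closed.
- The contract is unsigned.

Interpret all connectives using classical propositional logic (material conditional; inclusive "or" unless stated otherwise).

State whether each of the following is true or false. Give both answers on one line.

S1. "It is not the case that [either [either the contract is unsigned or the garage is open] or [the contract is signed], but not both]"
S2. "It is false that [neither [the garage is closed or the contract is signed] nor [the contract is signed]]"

S1 F; S2 T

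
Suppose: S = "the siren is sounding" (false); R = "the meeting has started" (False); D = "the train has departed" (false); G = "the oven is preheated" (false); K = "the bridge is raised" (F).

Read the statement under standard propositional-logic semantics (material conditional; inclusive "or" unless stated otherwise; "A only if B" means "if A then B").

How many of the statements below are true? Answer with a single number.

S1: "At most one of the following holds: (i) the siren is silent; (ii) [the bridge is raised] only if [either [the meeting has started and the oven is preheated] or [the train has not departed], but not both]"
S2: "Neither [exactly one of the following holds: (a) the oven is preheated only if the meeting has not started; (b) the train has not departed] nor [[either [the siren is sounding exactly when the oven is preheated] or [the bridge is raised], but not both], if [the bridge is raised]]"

0

S1: Parsed as not S nand (K -> ((R and G) xor not D))

not S = not False = True
R and G = False and False = False
not D = not False = True
(R and G) xor not D = False xor True = True
K -> ((R and G) xor not D) = False -> True = True
not S nand (K -> ((R and G) xor not D)) = True nand True = False
So S1 is false.

S2: Formalization: ((G -> not R) xor not D) nor (K -> ((S iff G) xor K))

not R = not False = True
G -> not R = False -> True = True
not D = not False = True
(G -> not R) xor not D = True xor True = False
S iff G = False iff False = True
(S iff G) xor K = True xor False = True
K -> ((S iff G) xor K) = False -> True = True
((G -> not R) xor not D) nor (K -> ((S iff G) xor K)) = False nor True = False
So S2 is false.

Count: 0.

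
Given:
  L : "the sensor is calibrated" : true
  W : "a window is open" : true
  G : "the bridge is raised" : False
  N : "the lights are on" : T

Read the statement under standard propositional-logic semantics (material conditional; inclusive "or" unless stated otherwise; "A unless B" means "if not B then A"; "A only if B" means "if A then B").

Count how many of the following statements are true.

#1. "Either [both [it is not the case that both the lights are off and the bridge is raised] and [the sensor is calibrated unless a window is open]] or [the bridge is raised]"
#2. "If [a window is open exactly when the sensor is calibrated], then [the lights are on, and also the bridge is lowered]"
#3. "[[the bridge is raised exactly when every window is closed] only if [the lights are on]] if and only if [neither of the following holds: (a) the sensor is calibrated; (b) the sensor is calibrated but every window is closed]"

2

#1: This is ((~N nand G) & (L | W)) | G.

~N = ~T = F
~N nand G = F nand F = T
L | W = T | T = T
(~N nand G) & (L | W) = T & T = T
((~N nand G) & (L | W)) | G = T | F = T
Hence #1 is true.

#2: Formalization: (W <-> L) -> (N & ~G)

W <-> L = T <-> T = T
~G = ~F = T
N & ~G = T & T = T
(W <-> L) -> (N & ~G) = T -> T = T
So #2 is true.

#3: Formalization: ((G <-> ~W) -> N) <-> (L nor (L & ~W))

~W = ~T = F
G <-> ~W = F <-> F = T
(G <-> ~W) -> N = T -> T = T
~W = ~T = F
L & ~W = T & F = F
L nor (L & ~W) = T nor F = F
((G <-> ~W) -> N) <-> (L nor (L & ~W)) = T <-> F = F
Hence #3 is false.

2 of the 3 statements are true.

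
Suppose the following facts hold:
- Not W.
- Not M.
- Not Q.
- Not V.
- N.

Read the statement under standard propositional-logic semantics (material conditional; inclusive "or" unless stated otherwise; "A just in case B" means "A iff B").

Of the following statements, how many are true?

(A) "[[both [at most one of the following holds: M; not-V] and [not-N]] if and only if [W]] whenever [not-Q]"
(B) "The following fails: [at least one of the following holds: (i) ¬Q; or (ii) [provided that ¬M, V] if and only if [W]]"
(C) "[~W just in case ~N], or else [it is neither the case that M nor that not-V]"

(A): In symbols: ¬Q → (((M ↑ ¬V) ∧ ¬N) ↔ W)

¬Q = ¬F = T
¬V = ¬F = T
M ↑ ¬V = F ↑ T = T
¬N = ¬T = F
(M ↑ ¬V) ∧ ¬N = T ∧ F = F
((M ↑ ¬V) ∧ ¬N) ↔ W = F ↔ F = T
¬Q → (((M ↑ ¬V) ∧ ¬N) ↔ W) = T → T = T
So (A) is true.

(B): This is ¬(¬Q ∨ ((¬M → V) ↔ W)).

¬Q = ¬F = T
¬M = ¬F = T
¬M → V = T → F = F
(¬M → V) ↔ W = F ↔ F = T
¬Q ∨ ((¬M → V) ↔ W) = T ∨ T = T
¬(¬Q ∨ ((¬M → V) ↔ W)) = ¬T = F
Hence (B) is false.

(C): Formalization: (¬W ↔ ¬N) ∨ (M ↓ ¬V)

¬W = ¬F = T
¬N = ¬T = F
¬W ↔ ¬N = T ↔ F = F
¬V = ¬F = T
M ↓ ¬V = F ↓ T = F
(¬W ↔ ¬N) ∨ (M ↓ ¬V) = F ∨ F = F
Hence (C) is false.

True statements: 1.

1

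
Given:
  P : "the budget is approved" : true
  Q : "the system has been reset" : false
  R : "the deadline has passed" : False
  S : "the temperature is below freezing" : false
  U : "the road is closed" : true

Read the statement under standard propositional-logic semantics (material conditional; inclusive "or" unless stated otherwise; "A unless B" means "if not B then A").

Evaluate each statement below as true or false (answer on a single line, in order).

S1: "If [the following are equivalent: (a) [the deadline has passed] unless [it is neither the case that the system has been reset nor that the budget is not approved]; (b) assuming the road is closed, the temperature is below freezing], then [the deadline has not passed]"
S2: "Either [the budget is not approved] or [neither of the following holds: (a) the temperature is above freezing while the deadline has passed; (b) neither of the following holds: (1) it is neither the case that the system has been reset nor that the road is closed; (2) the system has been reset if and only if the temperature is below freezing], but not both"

S1 true, S2 true

S1: Parsed as ((R or (Q nor not P)) iff (U -> S)) -> not R

not P = not True = False
Q nor not P = False nor False = True
R or (Q nor not P) = False or True = True
U -> S = True -> False = False
(R or (Q nor not P)) iff (U -> S) = True iff False = False
not R = not False = True
((R or (Q nor not P)) iff (U -> S)) -> not R = False -> True = True
Thus S1 is true.

S2: Parsed as not P xor ((not S and R) nor ((Q nor U) nor (Q iff S)))

not P = not True = False
not S = not False = True
not S and R = True and False = False
Q nor U = False nor True = False
Q iff S = False iff False = True
(Q nor U) nor (Q iff S) = False nor True = False
(not S and R) nor ((Q nor U) nor (Q iff S)) = False nor False = True
not P xor ((not S and R) nor ((Q nor U) nor (Q iff S))) = False xor True = True
Thus S2 is true.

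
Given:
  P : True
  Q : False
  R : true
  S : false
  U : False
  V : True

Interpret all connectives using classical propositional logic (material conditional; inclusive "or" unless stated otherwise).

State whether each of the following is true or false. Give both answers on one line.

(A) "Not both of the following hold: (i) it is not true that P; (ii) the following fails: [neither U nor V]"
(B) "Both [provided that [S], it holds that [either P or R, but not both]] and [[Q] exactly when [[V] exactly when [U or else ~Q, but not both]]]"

(A) T; (B) F

(A): In symbols: ¬P ↑ ¬(U ↓ V)

¬P = ¬T = F
U ↓ V = F ↓ T = F
¬(U ↓ V) = ¬F = T
¬P ↑ ¬(U ↓ V) = F ↑ T = T
Thus (A) is true.

(B): Parsed as (S → (P ⊕ R)) ∧ (Q ↔ (V ↔ (U ⊕ ¬Q)))

P ⊕ R = T ⊕ T = F
S → (P ⊕ R) = F → F = T
¬Q = ¬F = T
U ⊕ ¬Q = F ⊕ T = T
V ↔ (U ⊕ ¬Q) = T ↔ T = T
Q ↔ (V ↔ (U ⊕ ¬Q)) = F ↔ T = F
(S → (P ⊕ R)) ∧ (Q ↔ (V ↔ (U ⊕ ¬Q))) = T ∧ F = F
Hence (B) is false.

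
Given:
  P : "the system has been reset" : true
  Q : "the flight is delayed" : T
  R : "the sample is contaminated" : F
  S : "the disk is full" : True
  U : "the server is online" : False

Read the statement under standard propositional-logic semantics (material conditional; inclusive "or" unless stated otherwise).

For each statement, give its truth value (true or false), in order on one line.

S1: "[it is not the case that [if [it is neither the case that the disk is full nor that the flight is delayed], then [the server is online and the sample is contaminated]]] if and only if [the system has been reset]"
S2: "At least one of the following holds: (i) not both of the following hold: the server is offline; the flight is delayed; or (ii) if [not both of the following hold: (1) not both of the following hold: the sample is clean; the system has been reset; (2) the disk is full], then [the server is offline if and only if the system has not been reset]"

S1 F; S2 F

S1: This is not ((S nor Q) -> (U and R)) iff P.

S nor Q = True nor True = False
U and R = False and False = False
(S nor Q) -> (U and R) = False -> False = True
not ((S nor Q) -> (U and R)) = not True = False
not ((S nor Q) -> (U and R)) iff P = False iff True = False
Thus S1 is false.

S2: In symbols: (not U nand Q) or (((not R nand P) nand S) -> (not U iff not P))

not U = not False = True
not U nand Q = True nand True = False
not R = not False = True
not R nand P = True nand True = False
(not R nand P) nand S = False nand True = True
not U = not False = True
not P = not True = False
not U iff not P = True iff False = False
((not R nand P) nand S) -> (not U iff not P) = True -> False = False
(not U nand Q) or (((not R nand P) nand S) -> (not U iff not P)) = False or False = False
Thus S2 is false.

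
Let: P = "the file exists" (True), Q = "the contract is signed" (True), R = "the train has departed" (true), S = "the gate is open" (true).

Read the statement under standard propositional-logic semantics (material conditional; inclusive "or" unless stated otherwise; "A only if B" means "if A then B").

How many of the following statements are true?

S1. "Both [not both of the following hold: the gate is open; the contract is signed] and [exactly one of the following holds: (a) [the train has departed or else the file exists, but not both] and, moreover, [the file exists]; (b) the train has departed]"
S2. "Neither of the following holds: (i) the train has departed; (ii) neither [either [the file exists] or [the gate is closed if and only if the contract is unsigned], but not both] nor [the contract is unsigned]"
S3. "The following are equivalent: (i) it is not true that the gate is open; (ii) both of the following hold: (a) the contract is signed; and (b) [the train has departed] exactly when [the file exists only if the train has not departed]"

S1: Formalization: (S nand Q) & (((R xor P) & P) xor R)

S nand Q = T nand T = F
R xor P = T xor T = F
(R xor P) & P = F & T = F
((R xor P) & P) xor R = F xor T = T
(S nand Q) & (((R xor P) & P) xor R) = F & T = F
So S1 is false.

S2: Parsed as R nor ((P xor (~S <-> ~Q)) nor ~Q)

~S = ~T = F
~Q = ~T = F
~S <-> ~Q = F <-> F = T
P xor (~S <-> ~Q) = T xor T = F
~Q = ~T = F
(P xor (~S <-> ~Q)) nor ~Q = F nor F = T
R nor ((P xor (~S <-> ~Q)) nor ~Q) = T nor T = F
Thus S2 is false.

S3: This is ~S <-> (Q & (R <-> (P -> ~R))).

~S = ~T = F
~R = ~T = F
P -> ~R = T -> F = F
R <-> (P -> ~R) = T <-> F = F
Q & (R <-> (P -> ~R)) = T & F = F
~S <-> (Q & (R <-> (P -> ~R))) = F <-> F = T
So S3 is true.

1 of the 3 statements is true.

1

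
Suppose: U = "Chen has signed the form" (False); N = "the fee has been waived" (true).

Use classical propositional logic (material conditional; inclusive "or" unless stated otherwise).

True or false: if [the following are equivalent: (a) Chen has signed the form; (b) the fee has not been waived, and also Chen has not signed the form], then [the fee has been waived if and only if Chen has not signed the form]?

The statement is true.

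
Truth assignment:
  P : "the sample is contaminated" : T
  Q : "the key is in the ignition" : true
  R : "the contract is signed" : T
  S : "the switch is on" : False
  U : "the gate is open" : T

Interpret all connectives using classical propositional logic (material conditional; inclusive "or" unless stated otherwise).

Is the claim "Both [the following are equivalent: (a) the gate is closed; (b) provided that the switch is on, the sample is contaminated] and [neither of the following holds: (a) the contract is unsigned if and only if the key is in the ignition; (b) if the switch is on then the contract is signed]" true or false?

false

In symbols: (¬U ↔ (S → P)) ∧ ((¬R ↔ Q) ↓ (S → R))

¬U = ¬T = F
S → P = F → T = T
¬U ↔ (S → P) = F ↔ T = F
¬R = ¬T = F
¬R ↔ Q = F ↔ T = F
S → R = F → T = T
(¬R ↔ Q) ↓ (S → R) = F ↓ T = F
(¬U ↔ (S → P)) ∧ ((¬R ↔ Q) ↓ (S → R)) = F ∧ F = F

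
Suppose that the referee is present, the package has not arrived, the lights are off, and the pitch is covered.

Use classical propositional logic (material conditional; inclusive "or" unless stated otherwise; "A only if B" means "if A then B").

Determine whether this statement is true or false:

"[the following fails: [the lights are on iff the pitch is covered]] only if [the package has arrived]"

False

Let D = "the lights are on" (F), S = "the pitch is covered" (T), P = "the package has arrived" (F).
Formalization: ~(D <-> S) -> P

D <-> S = F <-> T = F
~(D <-> S) = ~F = T
~(D <-> S) -> P = T -> F = F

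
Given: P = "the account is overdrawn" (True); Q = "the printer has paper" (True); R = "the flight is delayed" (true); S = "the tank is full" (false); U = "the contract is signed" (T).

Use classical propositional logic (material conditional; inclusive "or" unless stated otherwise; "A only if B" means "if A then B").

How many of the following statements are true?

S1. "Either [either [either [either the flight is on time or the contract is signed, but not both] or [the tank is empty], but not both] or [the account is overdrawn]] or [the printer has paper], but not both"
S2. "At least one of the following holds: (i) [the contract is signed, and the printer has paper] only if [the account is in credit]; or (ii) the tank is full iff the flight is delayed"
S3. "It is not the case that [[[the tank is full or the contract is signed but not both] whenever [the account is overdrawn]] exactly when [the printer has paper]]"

0

S1: Formalization: (((~R xor U) xor ~S) | P) xor Q

~R = ~T = F
~R xor U = F xor T = T
~S = ~F = T
(~R xor U) xor ~S = T xor T = F
((~R xor U) xor ~S) | P = F | T = T
(((~R xor U) xor ~S) | P) xor Q = T xor T = F
Thus S1 is false.

S2: In symbols: ((U & Q) -> ~P) | (S <-> R)

U & Q = T & T = T
~P = ~T = F
(U & Q) -> ~P = T -> F = F
S <-> R = F <-> T = F
((U & Q) -> ~P) | (S <-> R) = F | F = F
Hence S2 is false.

S3: This is ~((P -> (S xor U)) <-> Q).

S xor U = F xor T = T
P -> (S xor U) = T -> T = T
(P -> (S xor U)) <-> Q = T <-> T = T
~((P -> (S xor U)) <-> Q) = ~T = F
So S3 is false.

0 of the 3 statements are true (none).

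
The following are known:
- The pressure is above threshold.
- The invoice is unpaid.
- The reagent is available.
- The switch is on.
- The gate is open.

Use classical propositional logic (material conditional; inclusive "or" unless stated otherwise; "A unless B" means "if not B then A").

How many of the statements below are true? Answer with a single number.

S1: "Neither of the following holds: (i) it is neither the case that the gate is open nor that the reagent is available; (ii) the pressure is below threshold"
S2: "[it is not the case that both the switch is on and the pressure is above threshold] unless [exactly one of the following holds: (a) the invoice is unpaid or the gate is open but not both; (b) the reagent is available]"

2

Let H = "the gate is open" (True), L = "the reagent is available" (True), R = "the pressure is above threshold" (True), N = "the switch is on" (True), U = "the invoice is paid" (False).

S1: This is (H nor L) nor not R.

H nor L = True nor True = False
not R = not True = False
(H nor L) nor not R = False nor False = True
Hence S1 is true.

S2: Parsed as (N nand R) or ((not U xor H) xor L)

N nand R = True nand True = False
not U = not False = True
not U xor H = True xor True = False
(not U xor H) xor L = False xor True = True
(N nand R) or ((not U xor H) xor L) = False or True = True
Hence S2 is true.

Count: 2.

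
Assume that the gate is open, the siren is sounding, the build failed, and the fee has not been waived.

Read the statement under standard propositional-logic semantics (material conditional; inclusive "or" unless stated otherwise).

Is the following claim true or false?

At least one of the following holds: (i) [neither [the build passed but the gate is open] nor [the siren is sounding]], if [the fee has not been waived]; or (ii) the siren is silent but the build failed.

The statement is false.

Let S = "the fee has been waived" (F), R = "the build passed" (F), P = "the gate is open" (T), Q = "the siren is sounding" (T).
Parsed as (~S -> ((R & P) nor Q)) | (~Q & ~R)

~S = ~F = T
R & P = F & T = F
(R & P) nor Q = F nor T = F
~S -> ((R & P) nor Q) = T -> F = F
~Q = ~T = F
~R = ~F = T
~Q & ~R = F & T = F
(~S -> ((R & P) nor Q)) | (~Q & ~R) = F | F = F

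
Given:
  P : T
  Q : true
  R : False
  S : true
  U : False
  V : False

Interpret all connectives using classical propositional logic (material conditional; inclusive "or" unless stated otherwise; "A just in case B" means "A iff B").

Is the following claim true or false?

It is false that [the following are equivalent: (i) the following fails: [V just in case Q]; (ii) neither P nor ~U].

This is ¬(¬(V ↔ Q) ↔ (P ↓ ¬U)).

V ↔ Q = F ↔ T = F
¬(V ↔ Q) = ¬F = T
¬U = ¬F = T
P ↓ ¬U = T ↓ T = F
¬(V ↔ Q) ↔ (P ↓ ¬U) = T ↔ F = F
¬(¬(V ↔ Q) ↔ (P ↓ ¬U)) = ¬F = T

true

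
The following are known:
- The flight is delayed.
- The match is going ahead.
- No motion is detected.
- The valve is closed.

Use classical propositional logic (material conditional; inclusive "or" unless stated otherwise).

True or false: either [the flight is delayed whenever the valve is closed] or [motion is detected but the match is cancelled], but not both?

Let S = "the valve is open" (False), P = "the flight is delayed" (True), R = "motion is detected" (False), Q = "the match is cancelled" (False).
In symbols: (not S -> P) xor (R and Q)

not S = not False = True
not S -> P = True -> True = True
R and Q = False and False = False
(not S -> P) xor (R and Q) = True xor False = True

True.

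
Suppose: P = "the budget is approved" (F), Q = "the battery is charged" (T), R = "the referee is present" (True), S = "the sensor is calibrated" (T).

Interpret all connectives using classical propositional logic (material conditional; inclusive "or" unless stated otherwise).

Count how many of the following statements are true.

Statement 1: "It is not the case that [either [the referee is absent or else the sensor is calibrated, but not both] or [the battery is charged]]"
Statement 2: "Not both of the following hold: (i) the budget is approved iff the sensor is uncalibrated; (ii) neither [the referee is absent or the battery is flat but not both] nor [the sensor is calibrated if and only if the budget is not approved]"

Statement 1: This is ¬((¬R ⊕ S) ∨ Q).

¬R = ¬T = F
¬R ⊕ S = F ⊕ T = T
(¬R ⊕ S) ∨ Q = T ∨ T = T
¬((¬R ⊕ S) ∨ Q) = ¬T = F
So Statement 1 is false.

Statement 2: This is (P ↔ ¬S) ↑ ((¬R ⊕ ¬Q) ↓ (S ↔ ¬P)).

¬S = ¬T = F
P ↔ ¬S = F ↔ F = T
¬R = ¬T = F
¬Q = ¬T = F
¬R ⊕ ¬Q = F ⊕ F = F
¬P = ¬F = T
S ↔ ¬P = T ↔ T = T
(¬R ⊕ ¬Q) ↓ (S ↔ ¬P) = F ↓ T = F
(P ↔ ¬S) ↑ ((¬R ⊕ ¬Q) ↓ (S ↔ ¬P)) = T ↑ F = T
Thus Statement 2 is true.

1 of the 2 statements is true.

1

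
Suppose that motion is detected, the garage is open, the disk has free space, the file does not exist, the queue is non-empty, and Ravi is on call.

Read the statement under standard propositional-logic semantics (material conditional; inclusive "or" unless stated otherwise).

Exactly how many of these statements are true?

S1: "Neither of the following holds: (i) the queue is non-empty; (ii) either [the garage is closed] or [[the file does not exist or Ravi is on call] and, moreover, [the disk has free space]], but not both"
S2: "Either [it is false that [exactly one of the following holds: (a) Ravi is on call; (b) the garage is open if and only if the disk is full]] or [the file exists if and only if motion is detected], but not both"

0

Let N = "the queue is empty" (False), V = "the garage is closed" (False), D = "the file exists" (False), L = "Ravi is on call" (True), H = "the disk is full" (False), Q = "motion is detected" (True).

S1: This is not N nor (V xor ((not D or L) and not H)).

not N = not False = True
not D = not False = True
not D or L = True or True = True
not H = not False = True
(not D or L) and not H = True and True = True
V xor ((not D or L) and not H) = False xor True = True
not N nor (V xor ((not D or L) and not H)) = True nor True = False
So S1 is false.

S2: This is not (L xor (not V iff H)) xor (D iff Q).

not V = not False = True
not V iff H = True iff False = False
L xor (not V iff H) = True xor False = True
not (L xor (not V iff H)) = not True = False
D iff Q = False iff True = False
not (L xor (not V iff H)) xor (D iff Q) = False xor False = False
Thus S2 is false.

0 of the 2 statements are true (none).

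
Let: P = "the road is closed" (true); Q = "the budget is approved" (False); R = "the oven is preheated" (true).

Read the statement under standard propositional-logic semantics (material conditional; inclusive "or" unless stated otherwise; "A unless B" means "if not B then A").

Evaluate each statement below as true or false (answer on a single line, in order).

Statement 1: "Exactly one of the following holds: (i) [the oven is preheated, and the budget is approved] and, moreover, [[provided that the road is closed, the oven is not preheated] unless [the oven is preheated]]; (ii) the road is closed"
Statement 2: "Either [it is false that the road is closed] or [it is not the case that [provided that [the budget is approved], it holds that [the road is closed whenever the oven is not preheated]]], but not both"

Statement 1 true; Statement 2 false

Statement 1: This is ((R and Q) and ((P -> not R) or R)) xor P.

R and Q = True and False = False
not R = not True = False
P -> not R = True -> False = False
(P -> not R) or R = False or True = True
(R and Q) and ((P -> not R) or R) = False and True = False
((R and Q) and ((P -> not R) or R)) xor P = False xor True = True
So Statement 1 is true.

Statement 2: Parsed as not P xor not (Q -> (not R -> P))

not P = not True = False
not R = not True = False
not R -> P = False -> True = True
Q -> (not R -> P) = False -> True = True
not (Q -> (not R -> P)) = not True = False
not P xor not (Q -> (not R -> P)) = False xor False = False
So Statement 2 is false.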